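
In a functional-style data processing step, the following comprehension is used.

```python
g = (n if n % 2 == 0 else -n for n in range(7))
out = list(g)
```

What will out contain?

Step 1: For each n in range(7), yield n if even, else -n:
  n=0: even, yield 0
  n=1: odd, yield -1
  n=2: even, yield 2
  n=3: odd, yield -3
  n=4: even, yield 4
  n=5: odd, yield -5
  n=6: even, yield 6
Therefore out = [0, -1, 2, -3, 4, -5, 6].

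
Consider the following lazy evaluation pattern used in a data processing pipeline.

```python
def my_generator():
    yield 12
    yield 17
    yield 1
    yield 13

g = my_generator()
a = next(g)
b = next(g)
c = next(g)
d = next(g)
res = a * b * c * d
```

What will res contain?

Step 1: Create generator and consume all values:
  a = next(g) = 12
  b = next(g) = 17
  c = next(g) = 1
  d = next(g) = 13
Step 2: res = 12 * 17 * 1 * 13 = 2652.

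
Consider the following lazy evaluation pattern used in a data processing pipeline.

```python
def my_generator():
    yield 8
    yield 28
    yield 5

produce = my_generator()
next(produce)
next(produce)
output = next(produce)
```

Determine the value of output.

Step 1: my_generator() creates a generator.
Step 2: next(produce) yields 8 (consumed and discarded).
Step 3: next(produce) yields 28 (consumed and discarded).
Step 4: next(produce) yields 5, assigned to output.
Therefore output = 5.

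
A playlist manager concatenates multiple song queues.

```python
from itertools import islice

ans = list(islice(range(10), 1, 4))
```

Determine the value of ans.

Step 1: islice(range(10), 1, 4) takes elements at indices [1, 4).
Step 2: Elements: [1, 2, 3].
Therefore ans = [1, 2, 3].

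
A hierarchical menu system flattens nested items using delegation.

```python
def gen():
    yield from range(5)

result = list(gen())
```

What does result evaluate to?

Step 1: yield from delegates to the iterable, yielding each element.
Step 2: Collected values: [0, 1, 2, 3, 4].
Therefore result = [0, 1, 2, 3, 4].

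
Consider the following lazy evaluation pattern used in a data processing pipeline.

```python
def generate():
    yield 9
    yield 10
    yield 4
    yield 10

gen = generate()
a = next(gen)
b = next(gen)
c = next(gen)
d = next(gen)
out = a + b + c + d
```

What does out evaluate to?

Step 1: Create generator and consume all values:
  a = next(gen) = 9
  b = next(gen) = 10
  c = next(gen) = 4
  d = next(gen) = 10
Step 2: out = 9 + 10 + 4 + 10 = 33.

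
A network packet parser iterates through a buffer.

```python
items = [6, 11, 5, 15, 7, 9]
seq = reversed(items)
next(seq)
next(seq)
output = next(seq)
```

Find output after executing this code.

Step 1: reversed([6, 11, 5, 15, 7, 9]) gives iterator: [9, 7, 15, 5, 11, 6].
Step 2: First next() = 9, second next() = 7.
Step 3: Third next() = 15.
Therefore output = 15.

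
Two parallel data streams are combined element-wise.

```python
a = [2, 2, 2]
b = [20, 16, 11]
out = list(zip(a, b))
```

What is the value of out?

Step 1: zip pairs elements at same index:
  Index 0: (2, 20)
  Index 1: (2, 16)
  Index 2: (2, 11)
Therefore out = [(2, 20), (2, 16), (2, 11)].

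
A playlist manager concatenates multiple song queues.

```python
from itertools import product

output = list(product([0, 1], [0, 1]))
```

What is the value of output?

Step 1: product([0, 1], [0, 1]) gives all pairs:
  (0, 0)
  (0, 1)
  (1, 0)
  (1, 1)
Therefore output = [(0, 0), (0, 1), (1, 0), (1, 1)].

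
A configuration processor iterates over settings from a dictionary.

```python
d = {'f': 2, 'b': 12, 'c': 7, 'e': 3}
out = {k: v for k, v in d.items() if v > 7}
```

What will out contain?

Step 1: Filter items where value > 7:
  'f': 2 <= 7: removed
  'b': 12 > 7: kept
  'c': 7 <= 7: removed
  'e': 3 <= 7: removed
Therefore out = {'b': 12}.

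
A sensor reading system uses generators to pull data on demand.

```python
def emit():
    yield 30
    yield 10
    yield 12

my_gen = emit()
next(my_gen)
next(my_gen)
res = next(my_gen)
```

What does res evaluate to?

Step 1: emit() creates a generator.
Step 2: next(my_gen) yields 30 (consumed and discarded).
Step 3: next(my_gen) yields 10 (consumed and discarded).
Step 4: next(my_gen) yields 12, assigned to res.
Therefore res = 12.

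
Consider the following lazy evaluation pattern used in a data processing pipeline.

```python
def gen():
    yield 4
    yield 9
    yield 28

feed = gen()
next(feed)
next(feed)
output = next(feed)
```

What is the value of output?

Step 1: gen() creates a generator.
Step 2: next(feed) yields 4 (consumed and discarded).
Step 3: next(feed) yields 9 (consumed and discarded).
Step 4: next(feed) yields 28, assigned to output.
Therefore output = 28.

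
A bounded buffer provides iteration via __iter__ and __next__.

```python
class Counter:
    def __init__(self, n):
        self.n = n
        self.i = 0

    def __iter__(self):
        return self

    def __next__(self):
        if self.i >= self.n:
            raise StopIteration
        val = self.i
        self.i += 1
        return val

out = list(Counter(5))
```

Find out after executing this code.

Step 1: Counter(5) creates an iterator counting 0 to 4.
Step 2: list() consumes all values: [0, 1, 2, 3, 4].
Therefore out = [0, 1, 2, 3, 4].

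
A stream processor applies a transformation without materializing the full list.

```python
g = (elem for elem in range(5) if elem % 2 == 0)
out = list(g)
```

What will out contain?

Step 1: Filter range(5) keeping only even values:
  elem=0: even, included
  elem=1: odd, excluded
  elem=2: even, included
  elem=3: odd, excluded
  elem=4: even, included
Therefore out = [0, 2, 4].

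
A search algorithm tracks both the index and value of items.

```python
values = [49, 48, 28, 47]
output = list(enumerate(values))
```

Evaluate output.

Step 1: enumerate pairs each element with its index:
  (0, 49)
  (1, 48)
  (2, 28)
  (3, 47)
Therefore output = [(0, 49), (1, 48), (2, 28), (3, 47)].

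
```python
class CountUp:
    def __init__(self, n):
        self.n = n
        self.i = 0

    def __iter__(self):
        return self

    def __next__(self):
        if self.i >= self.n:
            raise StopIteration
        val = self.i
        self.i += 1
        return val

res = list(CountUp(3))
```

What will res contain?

Step 1: CountUp(3) creates an iterator counting 0 to 2.
Step 2: list() consumes all values: [0, 1, 2].
Therefore res = [0, 1, 2].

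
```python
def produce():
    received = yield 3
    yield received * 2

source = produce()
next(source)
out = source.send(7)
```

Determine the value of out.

Step 1: next(source) advances to first yield, producing 3.
Step 2: send(7) resumes, received = 7.
Step 3: yield received * 2 = 7 * 2 = 14.
Therefore out = 14.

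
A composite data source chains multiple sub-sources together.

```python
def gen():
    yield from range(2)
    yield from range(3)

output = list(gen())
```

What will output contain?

Step 1: Trace yields in order:
  yield 0
  yield 1
  yield 0
  yield 1
  yield 2
Therefore output = [0, 1, 0, 1, 2].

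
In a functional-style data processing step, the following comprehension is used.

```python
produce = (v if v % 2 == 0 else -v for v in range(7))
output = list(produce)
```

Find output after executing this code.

Step 1: For each v in range(7), yield v if even, else -v:
  v=0: even, yield 0
  v=1: odd, yield -1
  v=2: even, yield 2
  v=3: odd, yield -3
  v=4: even, yield 4
  v=5: odd, yield -5
  v=6: even, yield 6
Therefore output = [0, -1, 2, -3, 4, -5, 6].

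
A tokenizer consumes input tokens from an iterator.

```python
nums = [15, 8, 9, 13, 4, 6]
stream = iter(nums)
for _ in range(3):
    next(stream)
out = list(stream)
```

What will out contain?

Step 1: Create iterator over [15, 8, 9, 13, 4, 6].
Step 2: Advance 3 positions (consuming [15, 8, 9]).
Step 3: list() collects remaining elements: [13, 4, 6].
Therefore out = [13, 4, 6].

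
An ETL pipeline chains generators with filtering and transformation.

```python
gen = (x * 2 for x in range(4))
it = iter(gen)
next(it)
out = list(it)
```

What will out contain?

Step 1: Generator produces [0, 2, 4, 6].
Step 2: next(it) consumes first element (0).
Step 3: list(it) collects remaining: [2, 4, 6].
Therefore out = [2, 4, 6].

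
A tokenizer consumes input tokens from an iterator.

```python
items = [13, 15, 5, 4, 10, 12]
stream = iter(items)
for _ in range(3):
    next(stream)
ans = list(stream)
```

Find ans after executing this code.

Step 1: Create iterator over [13, 15, 5, 4, 10, 12].
Step 2: Advance 3 positions (consuming [13, 15, 5]).
Step 3: list() collects remaining elements: [4, 10, 12].
Therefore ans = [4, 10, 12].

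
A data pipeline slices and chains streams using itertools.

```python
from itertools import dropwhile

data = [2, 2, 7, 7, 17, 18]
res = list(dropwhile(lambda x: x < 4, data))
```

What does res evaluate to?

Step 1: dropwhile drops elements while < 4:
  2 < 4: dropped
  2 < 4: dropped
  7: kept (dropping stopped)
Step 2: Remaining elements kept regardless of condition.
Therefore res = [7, 7, 17, 18].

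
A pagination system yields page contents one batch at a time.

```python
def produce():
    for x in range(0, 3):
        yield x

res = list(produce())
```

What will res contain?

Step 1: The generator yields each value from range(0, 3).
Step 2: list() consumes all yields: [0, 1, 2].
Therefore res = [0, 1, 2].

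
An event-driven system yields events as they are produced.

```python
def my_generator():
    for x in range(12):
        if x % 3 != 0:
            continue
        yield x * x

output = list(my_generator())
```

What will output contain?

Step 1: Only yield x**2 when x is divisible by 3:
  x=0: 0 % 3 == 0, yield 0**2 = 0
  x=3: 3 % 3 == 0, yield 3**2 = 9
  x=6: 6 % 3 == 0, yield 6**2 = 36
  x=9: 9 % 3 == 0, yield 9**2 = 81
Therefore output = [0, 9, 36, 81].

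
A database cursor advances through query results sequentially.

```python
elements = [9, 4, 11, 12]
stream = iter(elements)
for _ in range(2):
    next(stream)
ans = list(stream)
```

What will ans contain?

Step 1: Create iterator over [9, 4, 11, 12].
Step 2: Advance 2 positions (consuming [9, 4]).
Step 3: list() collects remaining elements: [11, 12].
Therefore ans = [11, 12].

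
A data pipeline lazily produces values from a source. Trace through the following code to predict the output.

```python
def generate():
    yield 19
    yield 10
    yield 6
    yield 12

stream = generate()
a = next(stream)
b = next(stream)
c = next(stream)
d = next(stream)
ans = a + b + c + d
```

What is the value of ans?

Step 1: Create generator and consume all values:
  a = next(stream) = 19
  b = next(stream) = 10
  c = next(stream) = 6
  d = next(stream) = 12
Step 2: ans = 19 + 10 + 6 + 12 = 47.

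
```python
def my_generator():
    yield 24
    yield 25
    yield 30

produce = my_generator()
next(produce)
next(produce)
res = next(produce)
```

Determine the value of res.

Step 1: my_generator() creates a generator.
Step 2: next(produce) yields 24 (consumed and discarded).
Step 3: next(produce) yields 25 (consumed and discarded).
Step 4: next(produce) yields 30, assigned to res.
Therefore res = 30.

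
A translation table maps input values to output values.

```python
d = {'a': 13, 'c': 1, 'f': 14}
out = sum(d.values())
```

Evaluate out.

Step 1: d.values() = [13, 1, 14].
Step 2: sum = 28.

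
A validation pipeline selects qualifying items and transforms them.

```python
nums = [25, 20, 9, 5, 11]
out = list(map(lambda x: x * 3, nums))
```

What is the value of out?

Step 1: Apply lambda x: x * 3 to each element:
  25 -> 75
  20 -> 60
  9 -> 27
  5 -> 15
  11 -> 33
Therefore out = [75, 60, 27, 15, 33].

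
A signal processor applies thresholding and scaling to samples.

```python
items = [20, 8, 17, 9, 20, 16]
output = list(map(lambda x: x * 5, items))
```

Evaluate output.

Step 1: Apply lambda x: x * 5 to each element:
  20 -> 100
  8 -> 40
  17 -> 85
  9 -> 45
  20 -> 100
  16 -> 80
Therefore output = [100, 40, 85, 45, 100, 80].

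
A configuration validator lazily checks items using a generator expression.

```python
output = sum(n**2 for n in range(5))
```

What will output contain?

Step 1: Compute n**2 for each n in range(5):
  n=0: 0**2 = 0
  n=1: 1**2 = 1
  n=2: 2**2 = 4
  n=3: 3**2 = 9
  n=4: 4**2 = 16
Step 2: sum = 0 + 1 + 4 + 9 + 16 = 30.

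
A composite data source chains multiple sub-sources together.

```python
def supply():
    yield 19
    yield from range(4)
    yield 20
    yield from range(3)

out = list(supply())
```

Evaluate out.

Step 1: Trace yields in order:
  yield 19
  yield 0
  yield 1
  yield 2
  yield 3
  yield 20
  yield 0
  yield 1
  yield 2
Therefore out = [19, 0, 1, 2, 3, 20, 0, 1, 2].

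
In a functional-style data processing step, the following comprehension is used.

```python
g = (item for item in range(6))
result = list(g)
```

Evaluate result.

Step 1: Generator expression iterates range(6): [0, 1, 2, 3, 4, 5].
Step 2: list() collects all values.
Therefore result = [0, 1, 2, 3, 4, 5].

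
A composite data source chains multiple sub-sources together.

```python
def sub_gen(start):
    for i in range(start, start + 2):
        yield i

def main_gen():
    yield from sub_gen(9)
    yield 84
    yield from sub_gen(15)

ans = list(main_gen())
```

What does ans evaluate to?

Step 1: main_gen() delegates to sub_gen(9):
  yield 9
  yield 10
Step 2: yield 84
Step 3: Delegates to sub_gen(15):
  yield 15
  yield 16
Therefore ans = [9, 10, 84, 15, 16].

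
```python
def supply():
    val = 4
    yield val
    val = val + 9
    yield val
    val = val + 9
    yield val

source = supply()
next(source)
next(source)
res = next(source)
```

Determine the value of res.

Step 1: Trace through generator execution:
  Yield 1: val starts at 4, yield 4
  Yield 2: val = 4 + 9 = 13, yield 13
  Yield 3: val = 13 + 9 = 22, yield 22
Step 2: First next() gets 4, second next() gets the second value, third next() yields 22.
Therefore res = 22.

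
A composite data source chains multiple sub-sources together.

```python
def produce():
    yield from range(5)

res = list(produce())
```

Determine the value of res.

Step 1: yield from delegates to the iterable, yielding each element.
Step 2: Collected values: [0, 1, 2, 3, 4].
Therefore res = [0, 1, 2, 3, 4].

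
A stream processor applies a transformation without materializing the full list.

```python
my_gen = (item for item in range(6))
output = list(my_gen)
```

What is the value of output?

Step 1: Generator expression iterates range(6): [0, 1, 2, 3, 4, 5].
Step 2: list() collects all values.
Therefore output = [0, 1, 2, 3, 4, 5].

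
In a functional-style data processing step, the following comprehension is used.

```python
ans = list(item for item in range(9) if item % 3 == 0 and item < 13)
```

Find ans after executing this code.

Step 1: Filter range(9) where item % 3 == 0 and item < 13:
  item=0: both conditions met, included
  item=1: excluded (1 % 3 != 0)
  item=2: excluded (2 % 3 != 0)
  item=3: both conditions met, included
  item=4: excluded (4 % 3 != 0)
  item=5: excluded (5 % 3 != 0)
  item=6: both conditions met, included
  item=7: excluded (7 % 3 != 0)
  item=8: excluded (8 % 3 != 0)
Therefore ans = [0, 3, 6].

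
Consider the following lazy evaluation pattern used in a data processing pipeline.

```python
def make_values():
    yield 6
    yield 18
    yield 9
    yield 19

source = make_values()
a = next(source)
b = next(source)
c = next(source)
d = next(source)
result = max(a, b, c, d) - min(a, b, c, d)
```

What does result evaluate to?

Step 1: Create generator and consume all values:
  a = next(source) = 6
  b = next(source) = 18
  c = next(source) = 9
  d = next(source) = 19
Step 2: max = 19, min = 6, result = 19 - 6 = 13.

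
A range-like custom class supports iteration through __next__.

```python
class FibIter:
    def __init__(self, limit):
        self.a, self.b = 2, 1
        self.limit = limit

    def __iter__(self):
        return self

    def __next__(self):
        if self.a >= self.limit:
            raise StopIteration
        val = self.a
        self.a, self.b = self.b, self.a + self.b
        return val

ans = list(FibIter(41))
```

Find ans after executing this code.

Step 1: Fibonacci-like sequence (a=2, b=1) until >= 41:
  Yield 2, then a,b = 1,3
  Yield 1, then a,b = 3,4
  Yield 3, then a,b = 4,7
  Yield 4, then a,b = 7,11
  Yield 7, then a,b = 11,18
  Yield 11, then a,b = 18,29
  Yield 18, then a,b = 29,47
  Yield 29, then a,b = 47,76
Step 2: 47 >= 41, stop.
Therefore ans = [2, 1, 3, 4, 7, 11, 18, 29].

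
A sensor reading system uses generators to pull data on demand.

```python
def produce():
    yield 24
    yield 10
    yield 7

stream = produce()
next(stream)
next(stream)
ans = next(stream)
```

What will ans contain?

Step 1: produce() creates a generator.
Step 2: next(stream) yields 24 (consumed and discarded).
Step 3: next(stream) yields 10 (consumed and discarded).
Step 4: next(stream) yields 7, assigned to ans.
Therefore ans = 7.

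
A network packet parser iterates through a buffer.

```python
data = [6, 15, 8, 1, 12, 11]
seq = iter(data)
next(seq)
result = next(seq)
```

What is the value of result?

Step 1: Create iterator over [6, 15, 8, 1, 12, 11].
Step 2: next() consumes 6.
Step 3: next() returns 15.
Therefore result = 15.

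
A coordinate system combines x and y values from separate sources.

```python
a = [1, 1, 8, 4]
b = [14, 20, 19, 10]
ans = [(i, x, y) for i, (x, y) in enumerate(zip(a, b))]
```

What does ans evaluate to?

Step 1: enumerate(zip(a, b)) gives index with paired elements:
  i=0: (1, 14)
  i=1: (1, 20)
  i=2: (8, 19)
  i=3: (4, 10)
Therefore ans = [(0, 1, 14), (1, 1, 20), (2, 8, 19), (3, 4, 10)].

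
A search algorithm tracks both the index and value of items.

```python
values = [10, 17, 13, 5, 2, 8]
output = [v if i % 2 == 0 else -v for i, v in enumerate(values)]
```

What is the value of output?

Step 1: For each (i, v), keep v if i is even, negate if odd:
  i=0 (even): keep 10
  i=1 (odd): negate to -17
  i=2 (even): keep 13
  i=3 (odd): negate to -5
  i=4 (even): keep 2
  i=5 (odd): negate to -8
Therefore output = [10, -17, 13, -5, 2, -8].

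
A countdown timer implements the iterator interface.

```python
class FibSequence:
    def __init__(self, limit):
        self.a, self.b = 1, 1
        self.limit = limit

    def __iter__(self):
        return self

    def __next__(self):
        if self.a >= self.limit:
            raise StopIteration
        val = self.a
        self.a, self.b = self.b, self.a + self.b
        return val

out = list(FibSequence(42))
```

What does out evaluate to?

Step 1: Fibonacci-like sequence (a=1, b=1) until >= 42:
  Yield 1, then a,b = 1,2
  Yield 1, then a,b = 2,3
  Yield 2, then a,b = 3,5
  Yield 3, then a,b = 5,8
  Yield 5, then a,b = 8,13
  Yield 8, then a,b = 13,21
  Yield 13, then a,b = 21,34
  Yield 21, then a,b = 34,55
  Yield 34, then a,b = 55,89
Step 2: 55 >= 42, stop.
Therefore out = [1, 1, 2, 3, 5, 8, 13, 21, 34].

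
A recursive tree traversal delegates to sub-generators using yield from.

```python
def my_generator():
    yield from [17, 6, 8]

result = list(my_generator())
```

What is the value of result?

Step 1: yield from delegates to the iterable, yielding each element.
Step 2: Collected values: [17, 6, 8].
Therefore result = [17, 6, 8].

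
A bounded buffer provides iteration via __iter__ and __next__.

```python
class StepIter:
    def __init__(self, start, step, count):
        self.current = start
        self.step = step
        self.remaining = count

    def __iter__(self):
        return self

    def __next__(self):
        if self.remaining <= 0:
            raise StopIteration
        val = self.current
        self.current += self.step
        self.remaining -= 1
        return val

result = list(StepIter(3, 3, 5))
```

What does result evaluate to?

Step 1: StepIter starts at 3, increments by 3, for 5 steps:
  Yield 3, then current += 3
  Yield 6, then current += 3
  Yield 9, then current += 3
  Yield 12, then current += 3
  Yield 15, then current += 3
Therefore result = [3, 6, 9, 12, 15].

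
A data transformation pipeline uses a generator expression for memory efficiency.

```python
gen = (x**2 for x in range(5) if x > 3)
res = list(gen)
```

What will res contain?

Step 1: For range(5), keep x > 3, then square:
  x=0: 0 <= 3, excluded
  x=1: 1 <= 3, excluded
  x=2: 2 <= 3, excluded
  x=3: 3 <= 3, excluded
  x=4: 4 > 3, yield 4**2 = 16
Therefore res = [16].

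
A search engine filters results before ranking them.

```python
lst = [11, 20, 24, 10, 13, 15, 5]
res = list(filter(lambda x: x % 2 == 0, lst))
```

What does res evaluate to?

Step 1: Filter elements divisible by 2:
  11 % 2 = 1: removed
  20 % 2 = 0: kept
  24 % 2 = 0: kept
  10 % 2 = 0: kept
  13 % 2 = 1: removed
  15 % 2 = 1: removed
  5 % 2 = 1: removed
Therefore res = [20, 24, 10].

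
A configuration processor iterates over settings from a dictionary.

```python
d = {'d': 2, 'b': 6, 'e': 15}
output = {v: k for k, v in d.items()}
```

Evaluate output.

Step 1: Invert dict (swap keys and values):
  'd': 2 -> 2: 'd'
  'b': 6 -> 6: 'b'
  'e': 15 -> 15: 'e'
Therefore output = {2: 'd', 6: 'b', 15: 'e'}.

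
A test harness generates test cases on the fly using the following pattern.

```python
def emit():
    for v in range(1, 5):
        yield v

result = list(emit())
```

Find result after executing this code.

Step 1: The generator yields each value from range(1, 5).
Step 2: list() consumes all yields: [1, 2, 3, 4].
Therefore result = [1, 2, 3, 4].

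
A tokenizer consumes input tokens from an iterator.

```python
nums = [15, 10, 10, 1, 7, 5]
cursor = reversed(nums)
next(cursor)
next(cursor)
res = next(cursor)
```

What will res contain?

Step 1: reversed([15, 10, 10, 1, 7, 5]) gives iterator: [5, 7, 1, 10, 10, 15].
Step 2: First next() = 5, second next() = 7.
Step 3: Third next() = 1.
Therefore res = 1.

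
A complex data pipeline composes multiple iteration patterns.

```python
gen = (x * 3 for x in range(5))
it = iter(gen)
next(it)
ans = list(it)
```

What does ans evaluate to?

Step 1: Generator produces [0, 3, 6, 9, 12].
Step 2: next(it) consumes first element (0).
Step 3: list(it) collects remaining: [3, 6, 9, 12].
Therefore ans = [3, 6, 9, 12].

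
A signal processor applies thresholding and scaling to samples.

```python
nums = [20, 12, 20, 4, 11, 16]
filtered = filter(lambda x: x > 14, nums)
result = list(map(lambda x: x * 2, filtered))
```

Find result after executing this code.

Step 1: Filter nums for elements > 14:
  20: kept
  12: removed
  20: kept
  4: removed
  11: removed
  16: kept
Step 2: Map x * 2 on filtered [20, 20, 16]:
  20 -> 40
  20 -> 40
  16 -> 32
Therefore result = [40, 40, 32].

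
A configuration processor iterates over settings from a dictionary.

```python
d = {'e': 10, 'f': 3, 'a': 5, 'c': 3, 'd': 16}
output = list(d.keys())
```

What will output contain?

Step 1: d.keys() returns the dictionary keys in insertion order.
Therefore output = ['e', 'f', 'a', 'c', 'd'].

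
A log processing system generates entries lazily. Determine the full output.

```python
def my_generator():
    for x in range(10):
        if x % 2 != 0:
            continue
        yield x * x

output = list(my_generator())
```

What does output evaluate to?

Step 1: Only yield x**2 when x is divisible by 2:
  x=0: 0 % 2 == 0, yield 0**2 = 0
  x=2: 2 % 2 == 0, yield 2**2 = 4
  x=4: 4 % 2 == 0, yield 4**2 = 16
  x=6: 6 % 2 == 0, yield 6**2 = 36
  x=8: 8 % 2 == 0, yield 8**2 = 64
Therefore output = [0, 4, 16, 36, 64].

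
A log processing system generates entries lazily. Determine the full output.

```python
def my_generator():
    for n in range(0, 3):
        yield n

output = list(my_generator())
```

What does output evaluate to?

Step 1: The generator yields each value from range(0, 3).
Step 2: list() consumes all yields: [0, 1, 2].
Therefore output = [0, 1, 2].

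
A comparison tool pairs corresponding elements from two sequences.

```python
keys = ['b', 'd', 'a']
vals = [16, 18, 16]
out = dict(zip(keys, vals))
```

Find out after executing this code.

Step 1: zip pairs keys with values:
  'b' -> 16
  'd' -> 18
  'a' -> 16
Therefore out = {'b': 16, 'd': 18, 'a': 16}.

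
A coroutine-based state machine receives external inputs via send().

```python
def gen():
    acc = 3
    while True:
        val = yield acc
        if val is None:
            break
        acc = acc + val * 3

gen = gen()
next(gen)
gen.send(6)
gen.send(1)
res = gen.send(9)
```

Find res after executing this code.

Step 1: next() -> yield acc=3.
Step 2: send(6) -> val=6, acc = 3 + 6*3 = 21, yield 21.
Step 3: send(1) -> val=1, acc = 21 + 1*3 = 24, yield 24.
Step 4: send(9) -> val=9, acc = 24 + 9*3 = 51, yield 51.
Therefore res = 51.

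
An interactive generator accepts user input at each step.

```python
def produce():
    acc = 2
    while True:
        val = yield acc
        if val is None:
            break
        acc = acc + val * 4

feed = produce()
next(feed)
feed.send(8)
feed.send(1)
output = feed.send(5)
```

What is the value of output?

Step 1: next() -> yield acc=2.
Step 2: send(8) -> val=8, acc = 2 + 8*4 = 34, yield 34.
Step 3: send(1) -> val=1, acc = 34 + 1*4 = 38, yield 38.
Step 4: send(5) -> val=5, acc = 38 + 5*4 = 58, yield 58.
Therefore output = 58.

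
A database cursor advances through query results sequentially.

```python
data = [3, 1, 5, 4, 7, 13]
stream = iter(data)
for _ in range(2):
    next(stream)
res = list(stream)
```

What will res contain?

Step 1: Create iterator over [3, 1, 5, 4, 7, 13].
Step 2: Advance 2 positions (consuming [3, 1]).
Step 3: list() collects remaining elements: [5, 4, 7, 13].
Therefore res = [5, 4, 7, 13].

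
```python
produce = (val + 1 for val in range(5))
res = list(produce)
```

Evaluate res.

Step 1: For each val in range(5), compute val+1:
  val=0: 0+1 = 1
  val=1: 1+1 = 2
  val=2: 2+1 = 3
  val=3: 3+1 = 4
  val=4: 4+1 = 5
Therefore res = [1, 2, 3, 4, 5].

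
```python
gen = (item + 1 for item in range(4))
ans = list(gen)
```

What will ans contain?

Step 1: For each item in range(4), compute item+1:
  item=0: 0+1 = 1
  item=1: 1+1 = 2
  item=2: 2+1 = 3
  item=3: 3+1 = 4
Therefore ans = [1, 2, 3, 4].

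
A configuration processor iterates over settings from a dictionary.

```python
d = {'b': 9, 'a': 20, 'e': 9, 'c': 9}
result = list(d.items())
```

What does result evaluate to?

Step 1: d.items() returns (key, value) pairs in insertion order.
Therefore result = [('b', 9), ('a', 20), ('e', 9), ('c', 9)].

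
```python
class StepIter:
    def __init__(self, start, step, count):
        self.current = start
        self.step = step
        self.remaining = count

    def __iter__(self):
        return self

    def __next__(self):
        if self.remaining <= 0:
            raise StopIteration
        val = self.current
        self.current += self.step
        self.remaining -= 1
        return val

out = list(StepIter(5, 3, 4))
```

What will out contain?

Step 1: StepIter starts at 5, increments by 3, for 4 steps:
  Yield 5, then current += 3
  Yield 8, then current += 3
  Yield 11, then current += 3
  Yield 14, then current += 3
Therefore out = [5, 8, 11, 14].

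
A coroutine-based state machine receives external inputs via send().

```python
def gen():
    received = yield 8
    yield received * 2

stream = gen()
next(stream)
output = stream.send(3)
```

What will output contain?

Step 1: next(stream) advances to first yield, producing 8.
Step 2: send(3) resumes, received = 3.
Step 3: yield received * 2 = 3 * 2 = 6.
Therefore output = 6.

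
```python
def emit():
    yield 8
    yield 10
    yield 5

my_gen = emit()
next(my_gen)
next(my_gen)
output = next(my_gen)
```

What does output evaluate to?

Step 1: emit() creates a generator.
Step 2: next(my_gen) yields 8 (consumed and discarded).
Step 3: next(my_gen) yields 10 (consumed and discarded).
Step 4: next(my_gen) yields 5, assigned to output.
Therefore output = 5.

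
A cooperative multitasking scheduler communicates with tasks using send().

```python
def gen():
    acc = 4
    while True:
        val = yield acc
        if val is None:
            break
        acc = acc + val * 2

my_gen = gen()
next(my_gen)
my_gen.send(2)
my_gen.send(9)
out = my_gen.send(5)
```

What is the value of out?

Step 1: next() -> yield acc=4.
Step 2: send(2) -> val=2, acc = 4 + 2*2 = 8, yield 8.
Step 3: send(9) -> val=9, acc = 8 + 9*2 = 26, yield 26.
Step 4: send(5) -> val=5, acc = 26 + 5*2 = 36, yield 36.
Therefore out = 36.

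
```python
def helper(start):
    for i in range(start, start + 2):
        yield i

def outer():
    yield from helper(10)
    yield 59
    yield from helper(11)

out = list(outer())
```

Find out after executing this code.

Step 1: outer() delegates to helper(10):
  yield 10
  yield 11
Step 2: yield 59
Step 3: Delegates to helper(11):
  yield 11
  yield 12
Therefore out = [10, 11, 59, 11, 12].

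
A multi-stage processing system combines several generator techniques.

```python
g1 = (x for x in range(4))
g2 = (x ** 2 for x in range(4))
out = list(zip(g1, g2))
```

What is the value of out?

Step 1: g1 produces [0, 1, 2, 3].
Step 2: g2 produces [0, 1, 4, 9].
Step 3: zip pairs them: [(0, 0), (1, 1), (2, 4), (3, 9)].
Therefore out = [(0, 0), (1, 1), (2, 4), (3, 9)].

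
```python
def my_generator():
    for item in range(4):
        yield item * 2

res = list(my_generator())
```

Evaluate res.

Step 1: For each item in range(4), yield item * 2:
  item=0: yield 0 * 2 = 0
  item=1: yield 1 * 2 = 2
  item=2: yield 2 * 2 = 4
  item=3: yield 3 * 2 = 6
Therefore res = [0, 2, 4, 6].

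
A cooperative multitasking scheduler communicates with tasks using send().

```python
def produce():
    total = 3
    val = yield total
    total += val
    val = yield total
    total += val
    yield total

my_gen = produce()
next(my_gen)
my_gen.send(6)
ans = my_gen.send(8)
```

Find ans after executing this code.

Step 1: next() -> yield total=3.
Step 2: send(6) -> val=6, total = 3+6 = 9, yield 9.
Step 3: send(8) -> val=8, total = 9+8 = 17, yield 17.
Therefore ans = 17.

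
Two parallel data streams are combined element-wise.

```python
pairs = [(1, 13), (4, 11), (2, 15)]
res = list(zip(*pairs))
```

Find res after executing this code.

Step 1: zip(*pairs) transposes: unzips [(1, 13), (4, 11), (2, 15)] into separate sequences.
Step 2: First elements: (1, 4, 2), second elements: (13, 11, 15).
Therefore res = [(1, 4, 2), (13, 11, 15)].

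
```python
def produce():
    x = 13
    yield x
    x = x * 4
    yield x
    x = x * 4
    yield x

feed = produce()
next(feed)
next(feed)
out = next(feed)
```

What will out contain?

Step 1: Trace through generator execution:
  Yield 1: x starts at 13, yield 13
  Yield 2: x = 13 * 4 = 52, yield 52
  Yield 3: x = 52 * 4 = 208, yield 208
Step 2: First next() gets 13, second next() gets the second value, third next() yields 208.
Therefore out = 208.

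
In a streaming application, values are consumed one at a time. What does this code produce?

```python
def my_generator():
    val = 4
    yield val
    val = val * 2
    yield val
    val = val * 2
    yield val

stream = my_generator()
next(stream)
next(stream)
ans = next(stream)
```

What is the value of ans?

Step 1: Trace through generator execution:
  Yield 1: val starts at 4, yield 4
  Yield 2: val = 4 * 2 = 8, yield 8
  Yield 3: val = 8 * 2 = 16, yield 16
Step 2: First next() gets 4, second next() gets the second value, third next() yields 16.
Therefore ans = 16.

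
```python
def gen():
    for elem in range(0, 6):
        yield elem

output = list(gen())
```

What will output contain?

Step 1: The generator yields each value from range(0, 6).
Step 2: list() consumes all yields: [0, 1, 2, 3, 4, 5].
Therefore output = [0, 1, 2, 3, 4, 5].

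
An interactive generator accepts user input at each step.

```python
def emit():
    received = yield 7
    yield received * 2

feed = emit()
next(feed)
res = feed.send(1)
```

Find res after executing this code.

Step 1: next(feed) advances to first yield, producing 7.
Step 2: send(1) resumes, received = 1.
Step 3: yield received * 2 = 1 * 2 = 2.
Therefore res = 2.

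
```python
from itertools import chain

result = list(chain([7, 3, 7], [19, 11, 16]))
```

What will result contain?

Step 1: chain() concatenates iterables: [7, 3, 7] + [19, 11, 16].
Therefore result = [7, 3, 7, 19, 11, 16].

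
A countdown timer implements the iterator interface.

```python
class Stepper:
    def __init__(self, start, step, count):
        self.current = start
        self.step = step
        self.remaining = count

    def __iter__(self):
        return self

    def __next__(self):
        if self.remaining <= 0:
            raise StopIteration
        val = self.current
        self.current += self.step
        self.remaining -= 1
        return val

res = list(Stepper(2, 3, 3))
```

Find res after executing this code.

Step 1: Stepper starts at 2, increments by 3, for 3 steps:
  Yield 2, then current += 3
  Yield 5, then current += 3
  Yield 8, then current += 3
Therefore res = [2, 5, 8].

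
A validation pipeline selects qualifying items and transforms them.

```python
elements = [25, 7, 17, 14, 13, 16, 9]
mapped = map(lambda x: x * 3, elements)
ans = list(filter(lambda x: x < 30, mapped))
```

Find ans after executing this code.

Step 1: Map x * 3:
  25 -> 75
  7 -> 21
  17 -> 51
  14 -> 42
  13 -> 39
  16 -> 48
  9 -> 27
Step 2: Filter for < 30:
  75: removed
  21: kept
  51: removed
  42: removed
  39: removed
  48: removed
  27: kept
Therefore ans = [21, 27].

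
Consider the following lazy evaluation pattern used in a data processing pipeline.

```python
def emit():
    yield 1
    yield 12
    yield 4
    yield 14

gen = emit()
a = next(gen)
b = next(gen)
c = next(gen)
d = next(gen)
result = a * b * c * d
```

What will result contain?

Step 1: Create generator and consume all values:
  a = next(gen) = 1
  b = next(gen) = 12
  c = next(gen) = 4
  d = next(gen) = 14
Step 2: result = 1 * 12 * 4 * 14 = 672.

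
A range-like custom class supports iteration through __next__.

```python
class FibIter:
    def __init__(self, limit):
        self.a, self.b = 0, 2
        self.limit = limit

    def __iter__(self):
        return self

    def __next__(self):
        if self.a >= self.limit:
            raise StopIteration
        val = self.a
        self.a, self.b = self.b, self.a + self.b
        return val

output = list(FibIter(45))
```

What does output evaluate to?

Step 1: Fibonacci-like sequence (a=0, b=2) until >= 45:
  Yield 0, then a,b = 2,2
  Yield 2, then a,b = 2,4
  Yield 2, then a,b = 4,6
  Yield 4, then a,b = 6,10
  Yield 6, then a,b = 10,16
  Yield 10, then a,b = 16,26
  Yield 16, then a,b = 26,42
  Yield 26, then a,b = 42,68
  Yield 42, then a,b = 68,110
Step 2: 68 >= 45, stop.
Therefore output = [0, 2, 2, 4, 6, 10, 16, 26, 42].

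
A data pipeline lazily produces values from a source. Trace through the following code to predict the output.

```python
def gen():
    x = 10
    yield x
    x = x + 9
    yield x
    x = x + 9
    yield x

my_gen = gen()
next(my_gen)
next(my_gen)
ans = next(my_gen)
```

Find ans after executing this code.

Step 1: Trace through generator execution:
  Yield 1: x starts at 10, yield 10
  Yield 2: x = 10 + 9 = 19, yield 19
  Yield 3: x = 19 + 9 = 28, yield 28
Step 2: First next() gets 10, second next() gets the second value, third next() yields 28.
Therefore ans = 28.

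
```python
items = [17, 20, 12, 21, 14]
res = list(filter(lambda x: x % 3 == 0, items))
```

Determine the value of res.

Step 1: Filter elements divisible by 3:
  17 % 3 = 2: removed
  20 % 3 = 2: removed
  12 % 3 = 0: kept
  21 % 3 = 0: kept
  14 % 3 = 2: removed
Therefore res = [12, 21].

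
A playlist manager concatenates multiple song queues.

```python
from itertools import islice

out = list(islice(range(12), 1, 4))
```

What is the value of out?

Step 1: islice(range(12), 1, 4) takes elements at indices [1, 4).
Step 2: Elements: [1, 2, 3].
Therefore out = [1, 2, 3].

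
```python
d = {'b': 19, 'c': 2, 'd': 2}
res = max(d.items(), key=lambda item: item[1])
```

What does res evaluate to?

Step 1: Find item with maximum value:
  ('b', 19)
  ('c', 2)
  ('d', 2)
Step 2: Maximum value is 19 at key 'b'.
Therefore res = ('b', 19).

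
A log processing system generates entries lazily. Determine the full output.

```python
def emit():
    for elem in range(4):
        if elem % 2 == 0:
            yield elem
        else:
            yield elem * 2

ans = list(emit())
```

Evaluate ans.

Step 1: For each elem in range(4), yield elem if even, else elem*2:
  elem=0 (even): yield 0
  elem=1 (odd): yield 1*2 = 2
  elem=2 (even): yield 2
  elem=3 (odd): yield 3*2 = 6
Therefore ans = [0, 2, 2, 6].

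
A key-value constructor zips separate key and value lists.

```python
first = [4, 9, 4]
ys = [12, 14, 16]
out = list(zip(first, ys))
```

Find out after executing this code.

Step 1: zip pairs elements at same index:
  Index 0: (4, 12)
  Index 1: (9, 14)
  Index 2: (4, 16)
Therefore out = [(4, 12), (9, 14), (4, 16)].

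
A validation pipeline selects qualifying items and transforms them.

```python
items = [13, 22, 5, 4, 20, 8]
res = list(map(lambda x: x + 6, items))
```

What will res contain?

Step 1: Apply lambda x: x + 6 to each element:
  13 -> 19
  22 -> 28
  5 -> 11
  4 -> 10
  20 -> 26
  8 -> 14
Therefore res = [19, 28, 11, 10, 26, 14].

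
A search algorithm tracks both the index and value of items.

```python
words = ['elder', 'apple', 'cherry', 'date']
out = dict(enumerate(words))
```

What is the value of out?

Step 1: enumerate pairs indices with words:
  0 -> 'elder'
  1 -> 'apple'
  2 -> 'cherry'
  3 -> 'date'
Therefore out = {0: 'elder', 1: 'apple', 2: 'cherry', 3: 'date'}.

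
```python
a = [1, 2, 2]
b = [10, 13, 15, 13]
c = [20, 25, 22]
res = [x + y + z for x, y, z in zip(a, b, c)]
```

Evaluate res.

Step 1: zip three lists (truncates to shortest, len=3):
  1 + 10 + 20 = 31
  2 + 13 + 25 = 40
  2 + 15 + 22 = 39
Therefore res = [31, 40, 39].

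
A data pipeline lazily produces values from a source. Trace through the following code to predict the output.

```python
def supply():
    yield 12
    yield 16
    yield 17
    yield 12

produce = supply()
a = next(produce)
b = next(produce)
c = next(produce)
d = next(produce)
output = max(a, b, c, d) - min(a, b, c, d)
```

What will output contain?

Step 1: Create generator and consume all values:
  a = next(produce) = 12
  b = next(produce) = 16
  c = next(produce) = 17
  d = next(produce) = 12
Step 2: max = 17, min = 12, output = 17 - 12 = 5.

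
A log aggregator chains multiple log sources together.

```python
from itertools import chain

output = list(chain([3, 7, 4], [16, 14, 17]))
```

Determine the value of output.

Step 1: chain() concatenates iterables: [3, 7, 4] + [16, 14, 17].
Therefore output = [3, 7, 4, 16, 14, 17].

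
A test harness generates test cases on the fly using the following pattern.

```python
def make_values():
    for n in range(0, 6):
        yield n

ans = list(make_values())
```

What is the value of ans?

Step 1: The generator yields each value from range(0, 6).
Step 2: list() consumes all yields: [0, 1, 2, 3, 4, 5].
Therefore ans = [0, 1, 2, 3, 4, 5].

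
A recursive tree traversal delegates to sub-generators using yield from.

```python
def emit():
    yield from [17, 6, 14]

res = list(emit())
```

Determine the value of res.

Step 1: yield from delegates to the iterable, yielding each element.
Step 2: Collected values: [17, 6, 14].
Therefore res = [17, 6, 14].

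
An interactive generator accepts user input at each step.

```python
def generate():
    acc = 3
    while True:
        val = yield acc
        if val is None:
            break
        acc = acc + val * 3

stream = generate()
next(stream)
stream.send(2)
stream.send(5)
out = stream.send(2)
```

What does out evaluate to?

Step 1: next() -> yield acc=3.
Step 2: send(2) -> val=2, acc = 3 + 2*3 = 9, yield 9.
Step 3: send(5) -> val=5, acc = 9 + 5*3 = 24, yield 24.
Step 4: send(2) -> val=2, acc = 24 + 2*3 = 30, yield 30.
Therefore out = 30.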